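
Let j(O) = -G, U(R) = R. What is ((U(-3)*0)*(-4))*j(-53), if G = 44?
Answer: 0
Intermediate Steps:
j(O) = -44 (j(O) = -1*44 = -44)
((U(-3)*0)*(-4))*j(-53) = (-3*0*(-4))*(-44) = (0*(-4))*(-44) = 0*(-44) = 0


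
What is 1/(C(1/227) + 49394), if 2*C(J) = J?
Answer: 454/22424877 ≈ 2.0245e-5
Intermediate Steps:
C(J) = J/2
1/(C(1/227) + 49394) = 1/((½)/227 + 49394) = 1/((½)*(1/227) + 49394) = 1/(1/454 + 49394) = 1/(22424877/454) = 454/22424877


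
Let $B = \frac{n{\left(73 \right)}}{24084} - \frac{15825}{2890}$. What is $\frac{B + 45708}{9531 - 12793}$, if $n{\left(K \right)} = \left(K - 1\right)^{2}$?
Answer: $- \frac{5890808901}{420452228} \approx -14.011$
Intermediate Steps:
$n{\left(K \right)} = \left(-1 + K\right)^{2}$
$B = - \frac{678051}{128894}$ ($B = \frac{\left(-1 + 73\right)^{2}}{24084} - \frac{15825}{2890} = 72^{2} \cdot \frac{1}{24084} - \frac{3165}{578} = 5184 \cdot \frac{1}{24084} - \frac{3165}{578} = \frac{48}{223} - \frac{3165}{578} = - \frac{678051}{128894} \approx -5.2605$)
$\frac{B + 45708}{9531 - 12793} = \frac{- \frac{678051}{128894} + 45708}{9531 - 12793} = \frac{5890808901}{128894 \left(-3262\right)} = \frac{5890808901}{128894} \left(- \frac{1}{3262}\right) = - \frac{5890808901}{420452228}$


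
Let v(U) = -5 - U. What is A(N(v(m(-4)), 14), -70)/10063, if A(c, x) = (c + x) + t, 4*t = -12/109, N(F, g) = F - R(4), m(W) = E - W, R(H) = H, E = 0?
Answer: -9050/1096867 ≈ -0.0082508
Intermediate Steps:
m(W) = -W (m(W) = 0 - W = -W)
N(F, g) = -4 + F (N(F, g) = F - 1*4 = F - 4 = -4 + F)
t = -3/109 (t = (-12/109)/4 = (-12*1/109)/4 = (¼)*(-12/109) = -3/109 ≈ -0.027523)
A(c, x) = -3/109 + c + x (A(c, x) = (c + x) - 3/109 = -3/109 + c + x)
A(N(v(m(-4)), 14), -70)/10063 = (-3/109 + (-4 + (-5 - (-1)*(-4))) - 70)/10063 = (-3/109 + (-4 + (-5 - 1*4)) - 70)*(1/10063) = (-3/109 + (-4 + (-5 - 4)) - 70)*(1/10063) = (-3/109 + (-4 - 9) - 70)*(1/10063) = (-3/109 - 13 - 70)*(1/10063) = -9050/109*1/10063 = -9050/1096867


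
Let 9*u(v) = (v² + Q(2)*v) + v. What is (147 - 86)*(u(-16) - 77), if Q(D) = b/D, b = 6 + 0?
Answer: -10187/3 ≈ -3395.7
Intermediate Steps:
b = 6
Q(D) = 6/D
u(v) = v²/9 + 4*v/9 (u(v) = ((v² + (6/2)*v) + v)/9 = ((v² + (6*(½))*v) + v)/9 = ((v² + 3*v) + v)/9 = (v² + 4*v)/9 = v²/9 + 4*v/9)
(147 - 86)*(u(-16) - 77) = (147 - 86)*((⅑)*(-16)*(4 - 16) - 77) = 61*((⅑)*(-16)*(-12) - 77) = 61*(64/3 - 77) = 61*(-167/3) = -10187/3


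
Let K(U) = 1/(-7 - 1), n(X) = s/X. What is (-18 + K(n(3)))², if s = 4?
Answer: 21025/64 ≈ 328.52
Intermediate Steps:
n(X) = 4/X
K(U) = -⅛ (K(U) = 1/(-8) = -⅛)
(-18 + K(n(3)))² = (-18 - ⅛)² = (-145/8)² = 21025/64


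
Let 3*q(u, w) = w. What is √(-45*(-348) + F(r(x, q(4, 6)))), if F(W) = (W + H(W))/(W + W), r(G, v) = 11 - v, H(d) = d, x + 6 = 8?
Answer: √15661 ≈ 125.14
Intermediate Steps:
q(u, w) = w/3
x = 2 (x = -6 + 8 = 2)
F(W) = 1 (F(W) = (W + W)/(W + W) = (2*W)/((2*W)) = (2*W)*(1/(2*W)) = 1)
√(-45*(-348) + F(r(x, q(4, 6)))) = √(-45*(-348) + 1) = √(15660 + 1) = √15661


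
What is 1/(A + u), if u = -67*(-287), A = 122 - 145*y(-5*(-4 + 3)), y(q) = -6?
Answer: 1/20221 ≈ 4.9454e-5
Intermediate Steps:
A = 992 (A = 122 - 145*(-6) = 122 + 870 = 992)
u = 19229
1/(A + u) = 1/(992 + 19229) = 1/20221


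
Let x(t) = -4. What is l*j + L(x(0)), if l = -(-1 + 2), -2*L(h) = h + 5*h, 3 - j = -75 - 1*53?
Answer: -119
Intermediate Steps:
j = 131 (j = 3 - (-75 - 1*53) = 3 - (-75 - 53) = 3 - 1*(-128) = 3 + 128 = 131)
L(h) = -3*h (L(h) = -(h + 5*h)/2 = -3*h)
l = -1 (l = -1*1 = -1)
l*j + L(x(0)) = -1*131 - 3*(-4) = -131 + 12 = -119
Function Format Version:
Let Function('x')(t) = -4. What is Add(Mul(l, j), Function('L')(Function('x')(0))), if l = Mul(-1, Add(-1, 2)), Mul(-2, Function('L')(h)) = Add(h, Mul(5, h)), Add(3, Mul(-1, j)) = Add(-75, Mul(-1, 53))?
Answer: -119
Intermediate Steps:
j = 131 (j = Add(3, Mul(-1, Add(-75, Mul(-1, 53)))) = Add(3, Mul(-1, Add(-75, -53))) = Add(3, Mul(-1, -128)) = Add(3, 128) = 131)
Function('L')(h) = Mul(-3, h) (Function('L')(h) = Mul(Rational(-1, 2), Add(h, Mul(5, h))) = Mul(Rational(-1, 2), Mul(6, h)) = Mul(-3, h))
l = -1 (l = Mul(-1, 1) = -1)
Add(Mul(l, j), Function('L')(Function('x')(0))) = Add(Mul(-1, 131), Mul(-3, -4)) = Add(-131, 12) = -119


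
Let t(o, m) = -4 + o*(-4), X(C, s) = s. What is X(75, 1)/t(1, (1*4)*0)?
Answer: -⅛ ≈ -0.12500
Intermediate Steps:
t(o, m) = -4 - 4*o
X(75, 1)/t(1, (1*4)*0) = 1/(-4 - 4*1) = 1/(-4 - 4) = 1/(-8) = 1*(-⅛) = -⅛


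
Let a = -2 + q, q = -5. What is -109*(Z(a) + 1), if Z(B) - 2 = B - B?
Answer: -327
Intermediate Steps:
a = -7 (a = -2 - 5 = -7)
Z(B) = 2 (Z(B) = 2 + (B - B) = 2 + 0 = 2)
-109*(Z(a) + 1) = -109*(2 + 1) = -109*3 = -327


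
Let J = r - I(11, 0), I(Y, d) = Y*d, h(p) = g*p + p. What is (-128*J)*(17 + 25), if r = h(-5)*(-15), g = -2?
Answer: 403200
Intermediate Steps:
h(p) = -p (h(p) = -2*p + p = -p)
r = -75 (r = -1*(-5)*(-15) = 5*(-15) = -75)
J = -75 (J = -75 - 11*0 = -75 - 1*0 = -75 + 0 = -75)
(-128*J)*(17 + 25) = (-128*(-75))*(17 + 25) = 9600*42 = 403200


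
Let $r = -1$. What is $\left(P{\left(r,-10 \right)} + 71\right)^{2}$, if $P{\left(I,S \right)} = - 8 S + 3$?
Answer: $23716$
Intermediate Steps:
$P{\left(I,S \right)} = 3 - 8 S$
$\left(P{\left(r,-10 \right)} + 71\right)^{2} = \left(\left(3 - -80\right) + 71\right)^{2} = \left(\left(3 + 80\right) + 71\right)^{2} = \left(83 + 71\right)^{2} = 154^{2} = 23716$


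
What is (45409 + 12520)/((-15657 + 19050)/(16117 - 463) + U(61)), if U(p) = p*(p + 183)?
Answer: 302273522/77665843 ≈ 3.8920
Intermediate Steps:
U(p) = p*(183 + p)
(45409 + 12520)/((-15657 + 19050)/(16117 - 463) + U(61)) = (45409 + 12520)/((-15657 + 19050)/(16117 - 463) + 61*(183 + 61)) = 57929/(3393/15654 + 61*244) = 57929/(3393*(1/15654) + 14884) = 57929/(1131/5218 + 14884) = 57929/(77665843/5218) = 57929*(5218/77665843) = 302273522/77665843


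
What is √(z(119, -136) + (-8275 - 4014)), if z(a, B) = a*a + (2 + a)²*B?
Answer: 2*I*√497326 ≈ 1410.4*I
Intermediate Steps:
z(a, B) = a² + B*(2 + a)²
√(z(119, -136) + (-8275 - 4014)) = √((119² - 136*(2 + 119)²) + (-8275 - 4014)) = √((14161 - 136*121²) - 12289) = √((14161 - 136*14641) - 12289) = √((14161 - 1991176) - 12289) = √(-1977015 - 12289) = √(-1989304) = 2*I*√497326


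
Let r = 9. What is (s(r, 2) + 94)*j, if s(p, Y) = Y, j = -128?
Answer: -12288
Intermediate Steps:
(s(r, 2) + 94)*j = (2 + 94)*(-128) = 96*(-128) = -12288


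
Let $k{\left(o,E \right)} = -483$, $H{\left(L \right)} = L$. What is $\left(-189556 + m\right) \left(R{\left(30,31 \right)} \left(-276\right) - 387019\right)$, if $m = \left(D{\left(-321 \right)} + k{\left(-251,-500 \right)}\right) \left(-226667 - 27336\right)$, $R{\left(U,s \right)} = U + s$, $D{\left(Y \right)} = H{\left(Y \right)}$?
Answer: $-82398073639880$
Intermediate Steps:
$D{\left(Y \right)} = Y$
$m = 204218412$ ($m = \left(-321 - 483\right) \left(-226667 - 27336\right) = \left(-804\right) \left(-254003\right) = 204218412$)
$\left(-189556 + m\right) \left(R{\left(30,31 \right)} \left(-276\right) - 387019\right) = \left(-189556 + 204218412\right) \left(\left(30 + 31\right) \left(-276\right) - 387019\right) = 204028856 \left(61 \left(-276\right) - 387019\right) = 204028856 \left(-16836 - 387019\right) = 204028856 \left(-403855\right) = -82398073639880$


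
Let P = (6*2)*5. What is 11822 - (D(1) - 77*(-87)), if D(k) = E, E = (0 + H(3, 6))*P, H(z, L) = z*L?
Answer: 4043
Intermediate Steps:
H(z, L) = L*z
P = 60 (P = 12*5 = 60)
E = 1080 (E = (0 + 6*3)*60 = (0 + 18)*60 = 18*60 = 1080)
D(k) = 1080
11822 - (D(1) - 77*(-87)) = 11822 - (1080 - 77*(-87)) = 11822 - (1080 + 6699) = 11822 - 1*7779 = 11822 - 7779 = 4043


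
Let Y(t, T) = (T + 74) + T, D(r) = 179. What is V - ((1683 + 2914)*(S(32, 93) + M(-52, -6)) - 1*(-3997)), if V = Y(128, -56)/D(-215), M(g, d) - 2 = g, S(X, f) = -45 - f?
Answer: 153982743/179 ≈ 8.6024e+5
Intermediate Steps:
M(g, d) = 2 + g
Y(t, T) = 74 + 2*T (Y(t, T) = (74 + T) + T = 74 + 2*T)
V = -38/179 (V = (74 + 2*(-56))/179 = (74 - 112)*(1/179) = -38*1/179 = -38/179 ≈ -0.21229)
V - ((1683 + 2914)*(S(32, 93) + M(-52, -6)) - 1*(-3997)) = -38/179 - ((1683 + 2914)*((-45 - 1*93) + (2 - 52)) - 1*(-3997)) = -38/179 - (4597*((-45 - 93) - 50) + 3997) = -38/179 - (4597*(-138 - 50) + 3997) = -38/179 - (4597*(-188) + 3997) = -38/179 - (-864236 + 3997) = -38/179 - 1*(-860239) = -38/179 + 860239 = 153982743/179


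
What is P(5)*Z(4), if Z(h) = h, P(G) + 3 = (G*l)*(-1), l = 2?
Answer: -52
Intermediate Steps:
P(G) = -3 - 2*G (P(G) = -3 + (G*2)*(-1) = -3 + (2*G)*(-1) = -3 - 2*G)
P(5)*Z(4) = (-3 - 2*5)*4 = (-3 - 10)*4 = -13*4 = -52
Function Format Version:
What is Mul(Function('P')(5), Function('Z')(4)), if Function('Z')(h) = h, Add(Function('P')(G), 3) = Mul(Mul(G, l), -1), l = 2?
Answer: -52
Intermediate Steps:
Function('P')(G) = Add(-3, Mul(-2, G)) (Function('P')(G) = Add(-3, Mul(Mul(G, 2), -1)) = Add(-3, Mul(Mul(2, G), -1)) = Add(-3, Mul(-2, G)))
Mul(Function('P')(5), Function('Z')(4)) = Mul(Add(-3, Mul(-2, 5)), 4) = Mul(Add(-3, -10), 4) = Mul(-13, 4) = -52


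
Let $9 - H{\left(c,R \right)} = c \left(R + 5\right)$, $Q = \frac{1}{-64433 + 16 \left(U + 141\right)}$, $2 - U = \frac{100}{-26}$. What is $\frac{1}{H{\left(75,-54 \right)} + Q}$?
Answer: $\frac{807085}{2973301127} \approx 0.00027144$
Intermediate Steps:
$U = \frac{76}{13}$ ($U = 2 - \frac{100}{-26} = 2 - 100 \left(- \frac{1}{26}\right) = 2 - - \frac{50}{13} = 2 + \frac{50}{13} = \frac{76}{13} \approx 5.8462$)
$Q = - \frac{13}{807085}$ ($Q = \frac{1}{-64433 + 16 \left(\frac{76}{13} + 141\right)} = \frac{1}{-64433 + 16 \cdot \frac{1909}{13}} = \frac{1}{-64433 + \frac{30544}{13}} = \frac{1}{- \frac{807085}{13}} = - \frac{13}{807085} \approx -1.6107 \cdot 10^{-5}$)
$H{\left(c,R \right)} = 9 - c \left(5 + R\right)$ ($H{\left(c,R \right)} = 9 - c \left(R + 5\right) = 9 - c \left(5 + R\right)$)
$\frac{1}{H{\left(75,-54 \right)} + Q} = \frac{1}{\left(9 - 375 - \left(-54\right) 75\right) - \frac{13}{807085}} = \frac{1}{\left(9 - 375 + 4050\right) - \frac{13}{807085}} = \frac{1}{3684 - \frac{13}{807085}} = \frac{1}{\frac{2973301127}{807085}} = \frac{807085}{2973301127}$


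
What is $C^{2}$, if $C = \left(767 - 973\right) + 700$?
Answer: $244036$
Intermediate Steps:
$C = 494$ ($C = -206 + 700 = 494$)
$C^{2} = 494^{2} = 244036$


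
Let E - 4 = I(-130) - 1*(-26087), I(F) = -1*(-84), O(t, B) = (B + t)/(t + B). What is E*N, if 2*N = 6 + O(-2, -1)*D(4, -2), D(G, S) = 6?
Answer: 157050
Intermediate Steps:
O(t, B) = 1 (O(t, B) = (B + t)/(B + t) = 1)
I(F) = 84
N = 6 (N = (6 + 1*6)/2 = (6 + 6)/2 = (1/2)*12 = 6)
E = 26175 (E = 4 + (84 - 1*(-26087)) = 4 + (84 + 26087) = 4 + 26171 = 26175)
E*N = 26175*6 = 157050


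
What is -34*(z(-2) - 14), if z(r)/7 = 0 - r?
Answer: 0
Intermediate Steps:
z(r) = -7*r (z(r) = 7*(0 - r) = 7*(-r) = -7*r)
-34*(z(-2) - 14) = -34*(-7*(-2) - 14) = -34*(14 - 14) = -34*0 = 0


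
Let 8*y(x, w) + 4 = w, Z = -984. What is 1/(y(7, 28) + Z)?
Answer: -1/981 ≈ -0.0010194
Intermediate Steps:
y(x, w) = -1/2 + w/8
1/(y(7, 28) + Z) = 1/((-1/2 + (1/8)*28) - 984) = 1/((-1/2 + 7/2) - 984) = 1/(3 - 984) = 1/(-981) = -1/981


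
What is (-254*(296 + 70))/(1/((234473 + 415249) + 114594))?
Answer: -71053872624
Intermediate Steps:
(-254*(296 + 70))/(1/((234473 + 415249) + 114594)) = (-254*366)/(1/(649722 + 114594)) = -92964/(1/764316) = -92964/1/764316 = -92964*764316 = -71053872624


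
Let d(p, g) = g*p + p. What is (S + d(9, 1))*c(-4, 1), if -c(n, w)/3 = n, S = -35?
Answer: -204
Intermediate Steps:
c(n, w) = -3*n
d(p, g) = p + g*p
(S + d(9, 1))*c(-4, 1) = (-35 + 9*(1 + 1))*(-3*(-4)) = (-35 + 9*2)*12 = (-35 + 18)*12 = -17*12 = -204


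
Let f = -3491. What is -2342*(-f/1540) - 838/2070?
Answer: -846272453/159390 ≈ -5309.4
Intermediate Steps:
-2342*(-f/1540) - 838/2070 = -2342/((-1540/(-3491))) - 838/2070 = -2342/((-1540*(-1/3491))) - 838*1/2070 = -2342/1540/3491 - 419/1035 = -2342*3491/1540 - 419/1035 = -4087961/770 - 419/1035 = -846272453/159390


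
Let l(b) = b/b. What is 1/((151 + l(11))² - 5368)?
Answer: 1/17736 ≈ 5.6383e-5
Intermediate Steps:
l(b) = 1
1/((151 + l(11))² - 5368) = 1/((151 + 1)² - 5368) = 1/(152² - 5368) = 1/(23104 - 5368) = 1/17736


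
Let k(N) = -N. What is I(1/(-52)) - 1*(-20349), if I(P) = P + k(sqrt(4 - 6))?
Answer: 1058147/52 - I*sqrt(2) ≈ 20349.0 - 1.4142*I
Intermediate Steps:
I(P) = P - I*sqrt(2) (I(P) = P - sqrt(4 - 6) = P - sqrt(-2) = P - I*sqrt(2))
I(1/(-52)) - 1*(-20349) = (1/(-52) - I*sqrt(2)) - 1*(-20349) = (-1/52 - I*sqrt(2)) + 20349 = 1058147/52 - I*sqrt(2)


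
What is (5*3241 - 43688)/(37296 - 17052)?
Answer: -9161/6748 ≈ -1.3576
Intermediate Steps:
(5*3241 - 43688)/(37296 - 17052) = (16205 - 43688)/20244 = -27483*1/20244 = -9161/6748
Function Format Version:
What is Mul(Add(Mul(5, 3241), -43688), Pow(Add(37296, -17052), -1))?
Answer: Rational(-9161, 6748) ≈ -1.3576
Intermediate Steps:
Mul(Add(Mul(5, 3241), -43688), Pow(Add(37296, -17052), -1)) = Mul(Add(16205, -43688), Pow(20244, -1)) = Mul(-27483, Rational(1, 20244)) = Rational(-9161, 6748)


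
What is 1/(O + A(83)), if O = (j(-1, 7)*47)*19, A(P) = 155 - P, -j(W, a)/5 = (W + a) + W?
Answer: -1/22253 ≈ -4.4938e-5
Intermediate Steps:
j(W, a) = -10*W - 5*a (j(W, a) = -5*((W + a) + W) = -5*(a + 2*W) = -10*W - 5*a)
O = -22325 (O = ((-10*(-1) - 5*7)*47)*19 = ((10 - 35)*47)*19 = -25*47*19 = -1175*19 = -22325)
1/(O + A(83)) = 1/(-22325 + (155 - 1*83)) = 1/(-22325 + (155 - 83)) = 1/(-22325 + 72) = 1/(-22253) = -1/22253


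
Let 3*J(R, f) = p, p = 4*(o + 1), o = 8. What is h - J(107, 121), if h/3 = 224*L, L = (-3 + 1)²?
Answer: 2676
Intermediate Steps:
p = 36 (p = 4*(8 + 1) = 4*9 = 36)
L = 4 (L = (-2)² = 4)
J(R, f) = 12 (J(R, f) = (⅓)*36 = 12)
h = 2688 (h = 3*(224*4) = 3*896 = 2688)
h - J(107, 121) = 2688 - 1*12 = 2688 - 12 = 2676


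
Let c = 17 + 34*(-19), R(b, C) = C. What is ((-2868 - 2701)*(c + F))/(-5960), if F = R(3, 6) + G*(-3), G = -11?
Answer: -328571/596 ≈ -551.29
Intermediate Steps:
c = -629 (c = 17 - 646 = -629)
F = 39 (F = 6 - 11*(-3) = 6 + 33 = 39)
((-2868 - 2701)*(c + F))/(-5960) = ((-2868 - 2701)*(-629 + 39))/(-5960) = -5569*(-590)*(-1/5960) = 3285710*(-1/5960) = -328571/596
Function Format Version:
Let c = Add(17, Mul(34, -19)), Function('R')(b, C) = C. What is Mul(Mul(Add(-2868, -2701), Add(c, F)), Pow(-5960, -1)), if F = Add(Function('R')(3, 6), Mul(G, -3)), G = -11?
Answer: Rational(-328571, 596) ≈ -551.29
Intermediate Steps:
c = -629 (c = Add(17, -646) = -629)
F = 39 (F = Add(6, Mul(-11, -3)) = Add(6, 33) = 39)
Mul(Mul(Add(-2868, -2701), Add(c, F)), Pow(-5960, -1)) = Mul(Mul(Add(-2868, -2701), Add(-629, 39)), Pow(-5960, -1)) = Mul(Mul(-5569, -590), Rational(-1, 5960)) = Mul(3285710, Rational(-1, 5960)) = Rational(-328571, 596)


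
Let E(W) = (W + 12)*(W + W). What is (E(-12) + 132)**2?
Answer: 17424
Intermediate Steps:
E(W) = 2*W*(12 + W) (E(W) = (12 + W)*(2*W) = 2*W*(12 + W))
(E(-12) + 132)**2 = (2*(-12)*(12 - 12) + 132)**2 = (2*(-12)*0 + 132)**2 = (0 + 132)**2 = 132**2 = 17424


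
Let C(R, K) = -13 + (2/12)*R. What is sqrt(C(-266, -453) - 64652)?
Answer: 4*I*sqrt(36399)/3 ≈ 254.38*I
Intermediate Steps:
C(R, K) = -13 + R/6 (C(R, K) = -13 + (2*(1/12))*R = -13 + R/6)
sqrt(C(-266, -453) - 64652) = sqrt((-13 + (1/6)*(-266)) - 64652) = sqrt((-13 - 133/3) - 64652) = sqrt(-172/3 - 64652) = sqrt(-194128/3) = 4*I*sqrt(36399)/3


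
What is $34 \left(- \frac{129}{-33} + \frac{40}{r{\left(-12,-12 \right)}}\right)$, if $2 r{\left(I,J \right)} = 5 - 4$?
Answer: $\frac{31382}{11} \approx 2852.9$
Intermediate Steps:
$r{\left(I,J \right)} = \frac{1}{2}$ ($r{\left(I,J \right)} = \frac{5 - 4}{2} = \frac{1}{2} \cdot 1 = \frac{1}{2}$)
$34 \left(- \frac{129}{-33} + \frac{40}{r{\left(-12,-12 \right)}}\right) = 34 \left(- \frac{129}{-33} + 40 \frac{1}{\frac{1}{2}}\right) = 34 \left(\left(-129\right) \left(- \frac{1}{33}\right) + 40 \cdot 2\right) = 34 \left(\frac{43}{11} + 80\right) = 34 \cdot \frac{923}{11} = \frac{31382}{11}$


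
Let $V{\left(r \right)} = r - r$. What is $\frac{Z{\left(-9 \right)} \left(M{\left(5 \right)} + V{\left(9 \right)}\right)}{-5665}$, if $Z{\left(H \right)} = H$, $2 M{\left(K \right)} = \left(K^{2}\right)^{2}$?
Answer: $\frac{1125}{2266} \approx 0.49647$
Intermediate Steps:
$M{\left(K \right)} = \frac{K^{4}}{2}$ ($M{\left(K \right)} = \frac{\left(K^{2}\right)^{2}}{2} = \frac{K^{4}}{2}$)
$V{\left(r \right)} = 0$
$\frac{Z{\left(-9 \right)} \left(M{\left(5 \right)} + V{\left(9 \right)}\right)}{-5665} = \frac{\left(-9\right) \left(\frac{5^{4}}{2} + 0\right)}{-5665} = - 9 \left(\frac{1}{2} \cdot 625 + 0\right) \left(- \frac{1}{5665}\right) = - 9 \left(\frac{625}{2} + 0\right) \left(- \frac{1}{5665}\right) = \left(-9\right) \frac{625}{2} \left(- \frac{1}{5665}\right) = \left(- \frac{5625}{2}\right) \left(- \frac{1}{5665}\right) = \frac{1125}{2266}$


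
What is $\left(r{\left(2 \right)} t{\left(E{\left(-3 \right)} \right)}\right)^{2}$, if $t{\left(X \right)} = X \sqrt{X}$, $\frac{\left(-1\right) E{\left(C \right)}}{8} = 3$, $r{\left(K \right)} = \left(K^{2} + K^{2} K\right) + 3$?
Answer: $-3110400$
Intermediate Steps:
$r{\left(K \right)} = 3 + K^{2} + K^{3}$ ($r{\left(K \right)} = \left(K^{2} + K^{3}\right) + 3 = 3 + K^{2} + K^{3}$)
$E{\left(C \right)} = -24$ ($E{\left(C \right)} = \left(-8\right) 3 = -24$)
$t{\left(X \right)} = X^{\frac{3}{2}}$
$\left(r{\left(2 \right)} t{\left(E{\left(-3 \right)} \right)}\right)^{2} = \left(\left(3 + 2^{2} + 2^{3}\right) \left(-24\right)^{\frac{3}{2}}\right)^{2} = \left(\left(3 + 4 + 8\right) \left(- 48 i \sqrt{6}\right)\right)^{2} = \left(15 \left(- 48 i \sqrt{6}\right)\right)^{2} = \left(- 720 i \sqrt{6}\right)^{2} = -3110400$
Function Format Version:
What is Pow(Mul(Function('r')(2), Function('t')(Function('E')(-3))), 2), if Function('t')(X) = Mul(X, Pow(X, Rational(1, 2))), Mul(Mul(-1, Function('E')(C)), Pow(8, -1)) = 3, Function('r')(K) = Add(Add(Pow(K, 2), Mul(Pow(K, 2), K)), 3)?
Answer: -3110400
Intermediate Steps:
Function('r')(K) = Add(3, Pow(K, 2), Pow(K, 3)) (Function('r')(K) = Add(Add(Pow(K, 2), Pow(K, 3)), 3) = Add(3, Pow(K, 2), Pow(K, 3)))
Function('E')(C) = -24 (Function('E')(C) = Mul(-8, 3) = -24)
Function('t')(X) = Pow(X, Rational(3, 2))
Pow(Mul(Function('r')(2), Function('t')(Function('E')(-3))), 2) = Pow(Mul(Add(3, Pow(2, 2), Pow(2, 3)), Pow(-24, Rational(3, 2))), 2) = Pow(Mul(Add(3, 4, 8), Mul(-48, I, Pow(6, Rational(1, 2)))), 2) = Pow(Mul(15, Mul(-48, I, Pow(6, Rational(1, 2)))), 2) = Pow(Mul(-720, I, Pow(6, Rational(1, 2))), 2) = -3110400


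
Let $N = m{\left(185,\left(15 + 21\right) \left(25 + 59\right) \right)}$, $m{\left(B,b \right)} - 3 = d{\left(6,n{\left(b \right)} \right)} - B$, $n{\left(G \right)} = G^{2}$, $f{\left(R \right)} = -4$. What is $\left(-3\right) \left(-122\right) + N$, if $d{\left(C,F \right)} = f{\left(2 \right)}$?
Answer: $180$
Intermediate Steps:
$d{\left(C,F \right)} = -4$
$m{\left(B,b \right)} = -1 - B$ ($m{\left(B,b \right)} = 3 - \left(4 + B\right) = -1 - B$)
$N = -186$ ($N = -1 - 185 = -186$)
$\left(-3\right) \left(-122\right) + N = \left(-3\right) \left(-122\right) - 186 = 366 - 186 = 180$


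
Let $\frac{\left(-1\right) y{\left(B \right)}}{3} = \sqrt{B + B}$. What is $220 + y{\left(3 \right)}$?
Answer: $220 - 3 \sqrt{6} \approx 212.65$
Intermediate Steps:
$y{\left(B \right)} = - 3 \sqrt{2} \sqrt{B}$ ($y{\left(B \right)} = - 3 \sqrt{B + B} = - 3 \sqrt{2 B} = - 3 \sqrt{2} \sqrt{B}$)
$220 + y{\left(3 \right)} = 220 - 3 \sqrt{2} \sqrt{3} = 220 - 3 \sqrt{6}$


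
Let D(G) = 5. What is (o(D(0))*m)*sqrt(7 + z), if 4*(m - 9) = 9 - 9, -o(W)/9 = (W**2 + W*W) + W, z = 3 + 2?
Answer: -8910*sqrt(3) ≈ -15433.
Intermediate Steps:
z = 5
o(W) = -18*W**2 - 9*W (o(W) = -9*((W**2 + W*W) + W) = -9*((W**2 + W**2) + W) = -9*(2*W**2 + W) = -9*(W + 2*W**2) = -18*W**2 - 9*W)
m = 9 (m = 9 + (9 - 9)/4 = 9 + (1/4)*0 = 9 + 0 = 9)
(o(D(0))*m)*sqrt(7 + z) = (-9*5*(1 + 2*5)*9)*sqrt(7 + 5) = (-9*5*(1 + 10)*9)*sqrt(12) = (-9*5*11*9)*(2*sqrt(3)) = (-495*9)*(2*sqrt(3)) = -8910*sqrt(3)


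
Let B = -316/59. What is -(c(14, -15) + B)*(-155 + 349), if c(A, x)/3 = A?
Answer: -419428/59 ≈ -7108.9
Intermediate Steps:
B = -316/59 (B = -316*1/59 = -316/59 ≈ -5.3559)
c(A, x) = 3*A
-(c(14, -15) + B)*(-155 + 349) = -(3*14 - 316/59)*(-155 + 349) = -(42 - 316/59)*194 = -2162*194/59 = -1*419428/59 = -419428/59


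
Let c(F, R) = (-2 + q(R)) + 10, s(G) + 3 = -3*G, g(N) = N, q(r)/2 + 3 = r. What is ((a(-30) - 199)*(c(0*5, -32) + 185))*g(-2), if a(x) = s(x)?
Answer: 27552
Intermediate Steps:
q(r) = -6 + 2*r
s(G) = -3 - 3*G
a(x) = -3 - 3*x
c(F, R) = 2 + 2*R (c(F, R) = (-2 + (-6 + 2*R)) + 10 = (-8 + 2*R) + 10 = 2 + 2*R)
((a(-30) - 199)*(c(0*5, -32) + 185))*g(-2) = (((-3 - 3*(-30)) - 199)*((2 + 2*(-32)) + 185))*(-2) = (((-3 + 90) - 199)*((2 - 64) + 185))*(-2) = ((87 - 199)*(-62 + 185))*(-2) = -112*123*(-2) = -13776*(-2) = 27552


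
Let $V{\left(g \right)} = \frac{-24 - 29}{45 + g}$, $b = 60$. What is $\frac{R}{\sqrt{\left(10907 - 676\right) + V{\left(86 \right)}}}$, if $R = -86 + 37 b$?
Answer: $\frac{1067 \sqrt{1219217}}{55842} \approx 21.098$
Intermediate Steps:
$V{\left(g \right)} = - \frac{53}{45 + g}$
$R = 2134$ ($R = -86 + 37 \cdot 60 = -86 + 2220 = 2134$)
$\frac{R}{\sqrt{\left(10907 - 676\right) + V{\left(86 \right)}}} = \frac{2134}{\sqrt{\left(10907 - 676\right) - \frac{53}{45 + 86}}} = \frac{2134}{\sqrt{10231 - \frac{53}{131}}} = \frac{2134}{\sqrt{\frac{1340208}{131}}} = \frac{2134}{\frac{12}{131} \sqrt{1219217}} = 2134 \frac{\sqrt{1219217}}{111684} = \frac{1067 \sqrt{1219217}}{55842}$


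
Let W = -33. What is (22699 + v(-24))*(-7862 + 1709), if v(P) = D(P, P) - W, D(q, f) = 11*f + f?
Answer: -138097932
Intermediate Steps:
D(q, f) = 12*f
v(P) = 33 + 12*P (v(P) = 12*P - 1*(-33) = 12*P + 33 = 33 + 12*P)
(22699 + v(-24))*(-7862 + 1709) = (22699 + (33 + 12*(-24)))*(-7862 + 1709) = (22699 + (33 - 288))*(-6153) = (22699 - 255)*(-6153) = 22444*(-6153) = -138097932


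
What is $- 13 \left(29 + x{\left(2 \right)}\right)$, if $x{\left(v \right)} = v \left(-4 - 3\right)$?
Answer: $-195$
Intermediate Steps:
$x{\left(v \right)} = - 7 v$ ($x{\left(v \right)} = v \left(-7\right) = - 7 v$)
$- 13 \left(29 + x{\left(2 \right)}\right) = - 13 \left(29 - 14\right) = \left(-13\right) 15 = -195$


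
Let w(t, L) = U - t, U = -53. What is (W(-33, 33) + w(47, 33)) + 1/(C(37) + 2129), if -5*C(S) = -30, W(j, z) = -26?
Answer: -269009/2135 ≈ -126.00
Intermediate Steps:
C(S) = 6 (C(S) = -1/5*(-30) = 6)
w(t, L) = -53 - t
(W(-33, 33) + w(47, 33)) + 1/(C(37) + 2129) = (-26 + (-53 - 1*47)) + 1/(6 + 2129) = (-26 + (-53 - 47)) + 1/2135 = (-26 - 100) + 1/2135 = -126 + 1/2135 = -269009/2135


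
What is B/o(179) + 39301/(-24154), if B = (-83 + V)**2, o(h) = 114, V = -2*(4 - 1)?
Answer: 46710880/688389 ≈ 67.855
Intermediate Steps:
V = -6 (V = -2*3 = -6)
B = 7921 (B = (-83 - 6)**2 = (-89)**2 = 7921)
B/o(179) + 39301/(-24154) = 7921/114 + 39301/(-24154) = 7921*(1/114) + 39301*(-1/24154) = 7921/114 - 39301/24154 = 46710880/688389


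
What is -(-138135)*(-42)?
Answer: -5801670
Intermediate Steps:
-(-138135)*(-42) = -138135*42 = -5801670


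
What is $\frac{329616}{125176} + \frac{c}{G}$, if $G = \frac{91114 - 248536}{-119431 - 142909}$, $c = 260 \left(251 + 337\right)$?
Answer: $\frac{104592250827274}{410530339} \approx 2.5477 \cdot 10^{5}$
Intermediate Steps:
$c = 152880$ ($c = 260 \cdot 588 = 152880$)
$G = \frac{78711}{131170}$ ($G = - \frac{157422}{-262340} = \left(-157422\right) \left(- \frac{1}{262340}\right) = \frac{78711}{131170} \approx 0.60007$)
$\frac{329616}{125176} + \frac{c}{G} = \frac{329616}{125176} + \frac{152880}{\frac{78711}{131170}} = 329616 \cdot \frac{1}{125176} + 152880 \cdot \frac{131170}{78711} = \frac{41202}{15647} + \frac{6684423200}{26237} = \frac{104592250827274}{410530339}$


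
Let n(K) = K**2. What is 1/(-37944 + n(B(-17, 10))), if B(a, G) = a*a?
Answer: 1/45577 ≈ 2.1941e-5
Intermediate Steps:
B(a, G) = a**2
1/(-37944 + n(B(-17, 10))) = 1/(-37944 + ((-17)**2)**2) = 1/(-37944 + 289**2) = 1/(-37944 + 83521) = 1/45577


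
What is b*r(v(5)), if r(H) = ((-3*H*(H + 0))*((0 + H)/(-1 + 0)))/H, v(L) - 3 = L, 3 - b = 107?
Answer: -19968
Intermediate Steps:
b = -104 (b = 3 - 1*107 = 3 - 107 = -104)
v(L) = 3 + L
r(H) = 3*H² (r(H) = ((-3*H*H)*(H/(-1)))/H = ((-3*H²)*(H*(-1)))/H = ((-3*H²)*(-H))/H = (3*H³)/H = 3*H²)
b*r(v(5)) = -312*(3 + 5)² = -312*8² = -312*64 = -104*192 = -19968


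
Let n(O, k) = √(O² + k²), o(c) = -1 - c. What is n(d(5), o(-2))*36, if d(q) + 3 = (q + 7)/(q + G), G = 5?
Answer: 36*√106/5 ≈ 74.129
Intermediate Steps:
d(q) = -3 + (7 + q)/(5 + q) (d(q) = -3 + (q + 7)/(q + 5) = -3 + (7 + q)/(5 + q))
n(d(5), o(-2))*36 = √((2*(-4 - 1*5)/(5 + 5))² + (-1 - 1*(-2))²)*36 = √((2*(-4 - 5)/10)² + (-1 + 2)²)*36 = √((2*(⅒)*(-9))² + 1²)*36 = √((-9/5)² + 1)*36 = √(81/25 + 1)*36 = √(106/25)*36 = (√106/5)*36 = 36*√106/5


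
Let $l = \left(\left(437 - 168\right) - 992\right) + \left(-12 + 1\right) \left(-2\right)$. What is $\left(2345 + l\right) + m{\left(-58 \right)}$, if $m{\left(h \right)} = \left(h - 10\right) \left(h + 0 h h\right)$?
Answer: $5588$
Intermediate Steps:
$l = -701$ ($l = \left(\left(437 - 168\right) - 992\right) - -22 = \left(269 - 992\right) + 22 = -723 + 22 = -701$)
$m{\left(h \right)} = h \left(-10 + h\right)$ ($m{\left(h \right)} = \left(-10 + h\right) \left(h + 0 h\right) = \left(-10 + h\right) \left(h + 0\right) = \left(-10 + h\right) h = h \left(-10 + h\right)$)
$\left(2345 + l\right) + m{\left(-58 \right)} = \left(2345 - 701\right) - 58 \left(-10 - 58\right) = 1644 - -3944 = 1644 + 3944 = 5588$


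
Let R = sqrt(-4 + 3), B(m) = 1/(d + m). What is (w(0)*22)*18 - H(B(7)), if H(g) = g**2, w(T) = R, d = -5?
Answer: -1/4 + 396*I ≈ -0.25 + 396.0*I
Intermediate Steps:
B(m) = 1/(-5 + m)
R = I (R = sqrt(-1) = I ≈ 1.0*I)
w(T) = I
(w(0)*22)*18 - H(B(7)) = (I*22)*18 - (1/(-5 + 7))**2 = (22*I)*18 - (1/2)**2 = 396*I - (1/2)**2 = 396*I - 1*1/4 = 396*I - 1/4 = -1/4 + 396*I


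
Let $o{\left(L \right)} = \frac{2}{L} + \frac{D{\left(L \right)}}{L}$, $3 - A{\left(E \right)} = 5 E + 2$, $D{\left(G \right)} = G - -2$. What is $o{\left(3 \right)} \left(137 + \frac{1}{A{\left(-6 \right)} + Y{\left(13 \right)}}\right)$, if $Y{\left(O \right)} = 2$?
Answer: $\frac{31654}{99} \approx 319.74$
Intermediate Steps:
$D{\left(G \right)} = 2 + G$ ($D{\left(G \right)} = G + 2 = 2 + G$)
$A{\left(E \right)} = 1 - 5 E$ ($A{\left(E \right)} = 3 - \left(5 E + 2\right) = 3 - \left(2 + 5 E\right) = 1 - 5 E$)
$o{\left(L \right)} = \frac{2}{L} + \frac{2 + L}{L}$
$o{\left(3 \right)} \left(137 + \frac{1}{A{\left(-6 \right)} + Y{\left(13 \right)}}\right) = \frac{4 + 3}{3} \left(137 + \frac{1}{\left(1 - -30\right) + 2}\right) = \frac{1}{3} \cdot 7 \left(137 + \frac{1}{\left(1 + 30\right) + 2}\right) = \frac{7 \left(137 + \frac{1}{31 + 2}\right)}{3} = \frac{7 \left(137 + \frac{1}{33}\right)}{3} = \frac{7}{3} \cdot \frac{4522}{33} = \frac{31654}{99}$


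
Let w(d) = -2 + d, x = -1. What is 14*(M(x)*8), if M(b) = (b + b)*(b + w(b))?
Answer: 896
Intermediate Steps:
M(b) = 2*b*(-2 + 2*b) (M(b) = (b + b)*(b + (-2 + b)) = (2*b)*(-2 + 2*b) = 2*b*(-2 + 2*b))
14*(M(x)*8) = 14*((4*(-1)*(-1 - 1))*8) = 14*((4*(-1)*(-2))*8) = 14*(8*8) = 14*64 = 896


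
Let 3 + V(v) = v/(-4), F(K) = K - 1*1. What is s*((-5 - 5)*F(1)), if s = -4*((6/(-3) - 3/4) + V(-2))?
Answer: 0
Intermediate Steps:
F(K) = -1 + K (F(K) = K - 1 = -1 + K)
V(v) = -3 - v/4 (V(v) = -3 + v/(-4) = -3 + v*(-1/4) = -3 - v/4)
s = 21 (s = -4*((6/(-3) - 3/4) + (-3 - 1/4*(-2))) = -4*((6*(-1/3) - 3*1/4) + (-3 + 1/2)) = -4*((-2 - 3/4) - 5/2) = -4*(-11/4 - 5/2) = -4*(-21/4) = 21)
s*((-5 - 5)*F(1)) = 21*((-5 - 5)*(-1 + 1)) = 21*(-10*0) = 21*0 = 0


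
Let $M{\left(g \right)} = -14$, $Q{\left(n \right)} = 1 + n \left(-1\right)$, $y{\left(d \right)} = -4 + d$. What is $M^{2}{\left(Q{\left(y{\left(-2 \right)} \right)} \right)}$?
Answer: $196$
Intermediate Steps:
$Q{\left(n \right)} = 1 - n$
$M^{2}{\left(Q{\left(y{\left(-2 \right)} \right)} \right)} = \left(-14\right)^{2} = 196$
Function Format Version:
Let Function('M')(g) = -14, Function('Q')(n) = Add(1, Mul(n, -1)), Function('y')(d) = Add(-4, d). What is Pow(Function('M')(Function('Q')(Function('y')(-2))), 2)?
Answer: 196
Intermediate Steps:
Function('Q')(n) = Add(1, Mul(-1, n))
Pow(Function('M')(Function('Q')(Function('y')(-2))), 2) = Pow(-14, 2) = 196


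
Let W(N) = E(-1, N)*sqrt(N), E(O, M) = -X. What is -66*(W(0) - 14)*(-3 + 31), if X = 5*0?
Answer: 25872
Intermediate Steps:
X = 0
E(O, M) = 0 (E(O, M) = -1*0 = 0)
W(N) = 0 (W(N) = 0*sqrt(N) = 0)
-66*(W(0) - 14)*(-3 + 31) = -66*(0 - 14)*(-3 + 31) = -(-924)*28 = -66*(-392) = 25872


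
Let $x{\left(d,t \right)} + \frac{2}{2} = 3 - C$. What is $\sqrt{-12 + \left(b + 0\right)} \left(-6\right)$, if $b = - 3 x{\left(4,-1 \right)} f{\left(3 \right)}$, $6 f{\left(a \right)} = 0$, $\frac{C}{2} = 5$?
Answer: $- 12 i \sqrt{3} \approx - 20.785 i$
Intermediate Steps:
$C = 10$ ($C = 2 \cdot 5 = 10$)
$f{\left(a \right)} = 0$ ($f{\left(a \right)} = \frac{1}{6} \cdot 0 = 0$)
$x{\left(d,t \right)} = -8$ ($x{\left(d,t \right)} = -1 + \left(3 - 10\right) = -1 - 7 = -8$)
$b = 0$ ($b = \left(-3\right) \left(-8\right) 0 = 24 \cdot 0 = 0$)
$\sqrt{-12 + \left(b + 0\right)} \left(-6\right) = \sqrt{-12 + \left(0 + 0\right)} \left(-6\right) = \sqrt{-12 + 0} \left(-6\right) = \sqrt{-12} \left(-6\right) = 2 i \sqrt{3} \left(-6\right) = - 12 i \sqrt{3}$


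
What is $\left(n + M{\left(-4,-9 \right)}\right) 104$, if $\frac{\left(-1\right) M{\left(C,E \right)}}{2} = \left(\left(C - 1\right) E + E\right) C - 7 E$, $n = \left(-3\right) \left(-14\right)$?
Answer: $21216$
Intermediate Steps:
$n = 42$
$M{\left(C,E \right)} = 14 E - 2 C \left(E + E \left(-1 + C\right)\right)$ ($M{\left(C,E \right)} = - 2 \left(\left(\left(C - 1\right) E + E\right) C - 7 E\right) = - 2 \left(\left(\left(-1 + C\right) E + E\right) C - 7 E\right) = - 2 \left(\left(E \left(-1 + C\right) + E\right) C - 7 E\right) = - 2 \left(\left(E + E \left(-1 + C\right)\right) C - 7 E\right) = - 2 \left(C \left(E + E \left(-1 + C\right)\right) - 7 E\right) = - 2 \left(- 7 E + C \left(E + E \left(-1 + C\right)\right)\right) = 14 E - 2 C \left(E + E \left(-1 + C\right)\right)$)
$\left(n + M{\left(-4,-9 \right)}\right) 104 = \left(42 + 2 \left(-9\right) \left(7 - \left(-4\right)^{2}\right)\right) 104 = \left(42 + 2 \left(-9\right) \left(7 - 16\right)\right) 104 = \left(42 + 2 \left(-9\right) \left(-9\right)\right) 104 = \left(42 + 162\right) 104 = 204 \cdot 104 = 21216$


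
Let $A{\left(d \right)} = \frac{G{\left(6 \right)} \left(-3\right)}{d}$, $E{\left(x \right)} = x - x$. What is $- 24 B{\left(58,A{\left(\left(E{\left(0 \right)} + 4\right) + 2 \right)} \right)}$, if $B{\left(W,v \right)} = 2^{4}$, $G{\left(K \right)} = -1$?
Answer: $-384$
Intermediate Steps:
$E{\left(x \right)} = 0$
$A{\left(d \right)} = \frac{3}{d}$ ($A{\left(d \right)} = \frac{\left(-1\right) \left(-3\right)}{d} = \frac{3}{d}$)
$B{\left(W,v \right)} = 16$
$- 24 B{\left(58,A{\left(\left(E{\left(0 \right)} + 4\right) + 2 \right)} \right)} = \left(-24\right) 16 = -384$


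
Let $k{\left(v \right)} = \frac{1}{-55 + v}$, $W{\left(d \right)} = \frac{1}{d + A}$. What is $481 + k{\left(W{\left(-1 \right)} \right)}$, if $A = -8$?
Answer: $\frac{238567}{496} \approx 480.98$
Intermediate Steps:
$W{\left(d \right)} = \frac{1}{-8 + d}$ ($W{\left(d \right)} = \frac{1}{d - 8} = \frac{1}{-8 + d}$)
$481 + k{\left(W{\left(-1 \right)} \right)} = 481 + \frac{1}{-55 + \frac{1}{-8 - 1}} = 481 + \frac{1}{-55 + \frac{1}{-9}} = 481 + \frac{1}{-55 - \frac{1}{9}} = 481 + \frac{1}{- \frac{496}{9}} = 481 - \frac{9}{496} = \frac{238567}{496}$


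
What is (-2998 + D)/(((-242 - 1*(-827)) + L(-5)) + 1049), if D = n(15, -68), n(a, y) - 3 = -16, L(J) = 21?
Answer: -3011/1655 ≈ -1.8193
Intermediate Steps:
n(a, y) = -13 (n(a, y) = 3 - 16 = -13)
D = -13
(-2998 + D)/(((-242 - 1*(-827)) + L(-5)) + 1049) = (-2998 - 13)/(((-242 - 1*(-827)) + 21) + 1049) = -3011/(((-242 + 827) + 21) + 1049) = -3011/((585 + 21) + 1049) = -3011/(606 + 1049) = -3011/1655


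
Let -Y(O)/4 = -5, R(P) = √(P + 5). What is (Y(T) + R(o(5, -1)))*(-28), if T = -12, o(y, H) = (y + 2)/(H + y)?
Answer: -560 - 42*√3 ≈ -632.75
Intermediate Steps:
o(y, H) = (2 + y)/(H + y)
R(P) = √(5 + P)
Y(O) = 20 (Y(O) = -4*(-5) = 20)
(Y(T) + R(o(5, -1)))*(-28) = (20 + √(5 + (2 + 5)/(-1 + 5)))*(-28) = (20 + √(5 + 7/4))*(-28) = (20 + √(27/4))*(-28) = (20 + 3*√3/2)*(-28) = -560 - 42*√3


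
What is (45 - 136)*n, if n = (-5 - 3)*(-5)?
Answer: -3640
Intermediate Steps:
n = 40 (n = -8*(-5) = 40)
(45 - 136)*n = (45 - 136)*40 = -91*40 = -3640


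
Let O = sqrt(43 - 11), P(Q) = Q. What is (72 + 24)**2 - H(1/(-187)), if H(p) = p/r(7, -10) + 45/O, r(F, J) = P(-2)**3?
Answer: 13787135/1496 - 45*sqrt(2)/8 ≈ 9208.0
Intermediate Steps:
O = 4*sqrt(2) (O = sqrt(32) = 4*sqrt(2) ≈ 5.6569)
r(F, J) = -8 (r(F, J) = (-2)**3 = -8)
H(p) = -p/8 + 45*sqrt(2)/8 (H(p) = p/(-8) + 45/((4*sqrt(2))) = p*(-1/8) + 45*(sqrt(2)/8) = -p/8 + 45*sqrt(2)/8)
(72 + 24)**2 - H(1/(-187)) = (72 + 24)**2 - (-1/8/(-187) + 45*sqrt(2)/8) = 96**2 - (-1/8*(-1/187) + 45*sqrt(2)/8) = 9216 - (1/1496 + 45*sqrt(2)/8) = 9216 + (-1/1496 - 45*sqrt(2)/8) = 13787135/1496 - 45*sqrt(2)/8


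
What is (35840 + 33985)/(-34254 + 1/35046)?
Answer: -2447086950/1200465683 ≈ -2.0384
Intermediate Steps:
(35840 + 33985)/(-34254 + 1/35046) = 69825/(-34254 + 1/35046) = 69825/(-1200465683/35046) = 69825*(-35046/1200465683) = -2447086950/1200465683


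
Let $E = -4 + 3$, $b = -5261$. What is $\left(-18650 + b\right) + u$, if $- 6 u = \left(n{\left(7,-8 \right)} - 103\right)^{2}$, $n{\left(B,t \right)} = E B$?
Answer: $- \frac{77783}{3} \approx -25928.0$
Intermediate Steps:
$E = -1$
$n{\left(B,t \right)} = - B$
$u = - \frac{6050}{3}$ ($u = - \frac{\left(\left(-1\right) 7 - 103\right)^{2}}{6} = - \frac{\left(-7 - 103\right)^{2}}{6} = - \frac{\left(-110\right)^{2}}{6} = \left(- \frac{1}{6}\right) 12100 = - \frac{6050}{3} \approx -2016.7$)
$\left(-18650 + b\right) + u = \left(-18650 - 5261\right) - \frac{6050}{3} = -23911 - \frac{6050}{3} = - \frac{77783}{3}$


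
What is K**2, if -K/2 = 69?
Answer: 19044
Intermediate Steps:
K = -138 (K = -2*69 = -138)
K**2 = (-138)**2 = 19044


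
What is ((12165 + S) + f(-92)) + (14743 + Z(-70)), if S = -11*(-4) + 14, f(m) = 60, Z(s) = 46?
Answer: 27072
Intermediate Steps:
S = 58 (S = 44 + 14 = 58)
((12165 + S) + f(-92)) + (14743 + Z(-70)) = ((12165 + 58) + 60) + (14743 + 46) = (12223 + 60) + 14789 = 12283 + 14789 = 27072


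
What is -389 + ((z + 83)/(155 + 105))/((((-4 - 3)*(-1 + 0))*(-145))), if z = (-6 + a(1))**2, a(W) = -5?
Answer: -25664326/65975 ≈ -389.00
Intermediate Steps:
z = 121 (z = (-6 - 5)**2 = (-11)**2 = 121)
-389 + ((z + 83)/(155 + 105))/((((-4 - 3)*(-1 + 0))*(-145))) = -389 + ((121 + 83)/(155 + 105))/((((-4 - 3)*(-1 + 0))*(-145))) = -389 + (204/260)/((-7*(-1)*(-145))) = -389 + (204*(1/260))/((7*(-145))) = -389 + (51/65)/(-1015) = -389 - 1/1015*51/65 = -389 - 51/65975 = -25664326/65975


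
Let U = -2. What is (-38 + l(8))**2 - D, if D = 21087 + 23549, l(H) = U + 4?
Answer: -43340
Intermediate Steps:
l(H) = 2 (l(H) = -2 + 4 = 2)
D = 44636
(-38 + l(8))**2 - D = (-38 + 2)**2 - 1*44636 = (-36)**2 - 44636 = 1296 - 44636 = -43340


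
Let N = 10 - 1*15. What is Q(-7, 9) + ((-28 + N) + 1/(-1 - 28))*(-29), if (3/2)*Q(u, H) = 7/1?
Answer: 2888/3 ≈ 962.67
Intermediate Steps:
Q(u, H) = 14/3 (Q(u, H) = 2*(7/1)/3 = 2*(7*1)/3 = (⅔)*7 = 14/3)
N = -5 (N = 10 - 15 = -5)
Q(-7, 9) + ((-28 + N) + 1/(-1 - 28))*(-29) = 14/3 + ((-28 - 5) + 1/(-1 - 28))*(-29) = 14/3 + (-33 + 1/(-29))*(-29) = 14/3 + (-33 - 1/29)*(-29) = 14/3 - 958/29*(-29) = 14/3 + 958 = 2888/3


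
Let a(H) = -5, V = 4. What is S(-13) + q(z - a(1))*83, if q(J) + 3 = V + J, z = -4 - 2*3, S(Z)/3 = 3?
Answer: -323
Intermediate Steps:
S(Z) = 9 (S(Z) = 3*3 = 9)
z = -10 (z = -4 - 6 = -10)
q(J) = 1 + J (q(J) = -3 + (4 + J) = 1 + J)
S(-13) + q(z - a(1))*83 = 9 + (1 + (-10 - 1*(-5)))*83 = 9 + (1 + (-10 + 5))*83 = 9 + (1 - 5)*83 = 9 - 4*83 = 9 - 332 = -323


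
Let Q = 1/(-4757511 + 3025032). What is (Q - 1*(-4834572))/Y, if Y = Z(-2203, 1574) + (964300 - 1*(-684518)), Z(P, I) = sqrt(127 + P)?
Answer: 767231148695673187/261662155222067600 - 8375794463987*I*sqrt(519)/2354959396998608400 ≈ 2.9321 - 8.1026e-5*I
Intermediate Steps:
Q = -1/1732479 (Q = 1/(-1732479) = -1/1732479 ≈ -5.7721e-7)
Y = 1648818 + 2*I*sqrt(519) (Y = sqrt(127 - 2203) + (964300 - 1*(-684518)) = sqrt(-2076) + (964300 + 684518) = 2*I*sqrt(519) + 1648818 = 1648818 + 2*I*sqrt(519) ≈ 1.6488e+6 + 45.563*I)
(Q - 1*(-4834572))/Y = (-1/1732479 - 1*(-4834572))/(1648818 + 2*I*sqrt(519)) = (-1/1732479 + 4834572)/(1648818 + 2*I*sqrt(519)) = 8375794463987/(1732479*(1648818 + 2*I*sqrt(519)))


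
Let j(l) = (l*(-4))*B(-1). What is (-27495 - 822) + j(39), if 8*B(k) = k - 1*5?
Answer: -28200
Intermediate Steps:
B(k) = -5/8 + k/8 (B(k) = (k - 1*5)/8 = (k - 5)/8 = (-5 + k)/8 = -5/8 + k/8)
j(l) = 3*l (j(l) = (l*(-4))*(-5/8 + (⅛)*(-1)) = (-4*l)*(-5/8 - ⅛) = -4*l*(-¾) = 3*l)
(-27495 - 822) + j(39) = (-27495 - 822) + 3*39 = -28317 + 117 = -28200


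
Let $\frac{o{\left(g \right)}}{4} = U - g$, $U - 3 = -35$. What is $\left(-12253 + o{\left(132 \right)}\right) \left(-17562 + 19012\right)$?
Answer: $-18718050$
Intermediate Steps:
$U = -32$ ($U = 3 - 35 = -32$)
$o{\left(g \right)} = -128 - 4 g$ ($o{\left(g \right)} = 4 \left(-32 - g\right) = -128 - 4 g$)
$\left(-12253 + o{\left(132 \right)}\right) \left(-17562 + 19012\right) = \left(-12253 - 656\right) \left(-17562 + 19012\right) = \left(-12253 - 656\right) 1450 = \left(-12909\right) 1450 = -18718050$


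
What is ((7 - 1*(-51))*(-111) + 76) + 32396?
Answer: 26034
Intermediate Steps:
((7 - 1*(-51))*(-111) + 76) + 32396 = ((7 + 51)*(-111) + 76) + 32396 = (58*(-111) + 76) + 32396 = (-6438 + 76) + 32396 = -6362 + 32396 = 26034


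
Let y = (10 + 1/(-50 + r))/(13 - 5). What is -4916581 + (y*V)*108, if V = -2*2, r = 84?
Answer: -83591084/17 ≈ -4.9171e+6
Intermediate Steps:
V = -4
y = 341/272 (y = (10 + 1/(-50 + 84))/(13 - 5) = (10 + 1/34)/8 = (10 + 1/34)*(1/8) = (341/34)*(1/8) = 341/272 ≈ 1.2537)
-4916581 + (y*V)*108 = -4916581 + ((341/272)*(-4))*108 = -4916581 - 341/68*108 = -4916581 - 9207/17 = -83591084/17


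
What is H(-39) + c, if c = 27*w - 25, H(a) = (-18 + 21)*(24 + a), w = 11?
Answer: 227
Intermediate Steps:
H(a) = 72 + 3*a (H(a) = 3*(24 + a) = 72 + 3*a)
c = 272 (c = 27*11 - 25 = 297 - 25 = 272)
H(-39) + c = (72 + 3*(-39)) + 272 = (72 - 117) + 272 = -45 + 272 = 227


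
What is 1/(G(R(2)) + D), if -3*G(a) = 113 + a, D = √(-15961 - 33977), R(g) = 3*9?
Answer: -30/33503 - 9*I*√49938/469042 ≈ -0.00089544 - 0.0042879*I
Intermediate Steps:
R(g) = 27
D = I*√49938 (D = √(-49938) = I*√49938 ≈ 223.47*I)
G(a) = -113/3 - a/3 (G(a) = -(113 + a)/3 = -113/3 - a/3)
1/(G(R(2)) + D) = 1/((-113/3 - ⅓*27) + I*√49938) = 1/((-113/3 - 9) + I*√49938) = 1/(-140/3 + I*√49938)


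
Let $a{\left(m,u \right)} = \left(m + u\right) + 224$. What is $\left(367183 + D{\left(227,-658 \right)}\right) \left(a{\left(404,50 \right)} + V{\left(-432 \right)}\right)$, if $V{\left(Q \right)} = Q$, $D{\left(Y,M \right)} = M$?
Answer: $90165150$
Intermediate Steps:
$a{\left(m,u \right)} = 224 + m + u$
$\left(367183 + D{\left(227,-658 \right)}\right) \left(a{\left(404,50 \right)} + V{\left(-432 \right)}\right) = \left(367183 - 658\right) \left(\left(224 + 404 + 50\right) - 432\right) = 366525 \left(678 - 432\right) = 366525 \cdot 246 = 90165150$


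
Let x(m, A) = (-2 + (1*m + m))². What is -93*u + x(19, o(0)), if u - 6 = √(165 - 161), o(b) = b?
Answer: 552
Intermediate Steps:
u = 8 (u = 6 + √(165 - 161) = 6 + √4 = 6 + 2 = 8)
x(m, A) = (-2 + 2*m)² (x(m, A) = (-2 + (m + m))² = (-2 + 2*m)²)
-93*u + x(19, o(0)) = -93*8 + 4*(-1 + 19)² = -744 + 4*18² = -744 + 4*324 = -744 + 1296 = 552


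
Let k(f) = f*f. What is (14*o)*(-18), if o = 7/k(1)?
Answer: -1764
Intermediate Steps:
k(f) = f**2
o = 7 (o = 7/(1**2) = 7/1 = 7*1 = 7)
(14*o)*(-18) = (14*7)*(-18) = 98*(-18) = -1764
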